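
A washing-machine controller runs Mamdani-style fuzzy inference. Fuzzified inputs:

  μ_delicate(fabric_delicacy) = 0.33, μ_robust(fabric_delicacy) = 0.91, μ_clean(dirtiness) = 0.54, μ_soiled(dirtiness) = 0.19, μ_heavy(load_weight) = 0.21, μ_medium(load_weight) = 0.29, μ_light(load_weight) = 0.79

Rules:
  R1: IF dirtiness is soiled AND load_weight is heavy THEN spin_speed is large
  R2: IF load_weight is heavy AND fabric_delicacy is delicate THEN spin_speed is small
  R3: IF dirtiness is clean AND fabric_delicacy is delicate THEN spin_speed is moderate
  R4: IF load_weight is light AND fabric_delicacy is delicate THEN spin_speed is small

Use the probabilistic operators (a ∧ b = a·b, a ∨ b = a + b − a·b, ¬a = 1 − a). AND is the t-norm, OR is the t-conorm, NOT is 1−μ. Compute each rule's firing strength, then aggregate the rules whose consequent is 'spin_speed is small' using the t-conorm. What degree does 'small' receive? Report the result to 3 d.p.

0.312

R1: soiled=0.19, heavy=0.21; AND[a·b] → w = 0.0399
R2: heavy=0.21, delicate=0.33; AND[a·b] → w = 0.0693
R3: clean=0.54, delicate=0.33; AND[a·b] → w = 0.1782
R4: light=0.79, delicate=0.33; AND[a·b] → w = 0.2607
Rules with consequent 'small': {R2, R4} → strengths 0.0693, 0.2607
Aggregate via t-conorm [a + b − a·b]: 0.3119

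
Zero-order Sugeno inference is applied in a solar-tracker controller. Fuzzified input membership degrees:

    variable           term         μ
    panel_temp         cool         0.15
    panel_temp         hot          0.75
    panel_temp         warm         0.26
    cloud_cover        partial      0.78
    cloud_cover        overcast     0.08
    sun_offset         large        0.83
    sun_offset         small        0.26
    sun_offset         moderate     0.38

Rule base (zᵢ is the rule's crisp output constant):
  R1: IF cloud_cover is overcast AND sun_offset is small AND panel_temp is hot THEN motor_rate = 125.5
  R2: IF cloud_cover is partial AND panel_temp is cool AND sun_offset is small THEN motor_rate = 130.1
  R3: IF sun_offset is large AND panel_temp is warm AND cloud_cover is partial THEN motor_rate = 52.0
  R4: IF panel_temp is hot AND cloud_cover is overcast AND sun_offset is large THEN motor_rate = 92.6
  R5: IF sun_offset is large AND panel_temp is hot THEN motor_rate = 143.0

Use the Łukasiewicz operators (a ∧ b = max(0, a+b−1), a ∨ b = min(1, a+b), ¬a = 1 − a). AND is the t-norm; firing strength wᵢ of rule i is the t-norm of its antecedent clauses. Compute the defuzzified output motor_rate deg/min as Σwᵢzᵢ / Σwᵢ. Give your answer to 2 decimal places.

143.00

R1 (z=125.5): overcast=0.08, small=0.26, hot=0.75; AND[max(0, a+b−1)] → w = 0.00
R2 (z=130.1): partial=0.78, cool=0.15, small=0.26; AND[max(0, a+b−1)] → w = 0.00
R3 (z=52.0): large=0.83, warm=0.26, partial=0.78; AND[max(0, a+b−1)] → w = 0.00
R4 (z=92.6): hot=0.75, overcast=0.08, large=0.83; AND[max(0, a+b−1)] → w = 0.00
R5 (z=143.0): large=0.83, hot=0.75; AND[max(0, a+b−1)] → w = 0.58
Weighted average = (0.00·125.5 + 0.00·130.1 + 0.00·52.0 + 0.00·92.6 + 0.58·143.0) / (0.00 + 0.00 + 0.00 + 0.00 + 0.58)
  = 82.9400 / 0.5800 = 143.00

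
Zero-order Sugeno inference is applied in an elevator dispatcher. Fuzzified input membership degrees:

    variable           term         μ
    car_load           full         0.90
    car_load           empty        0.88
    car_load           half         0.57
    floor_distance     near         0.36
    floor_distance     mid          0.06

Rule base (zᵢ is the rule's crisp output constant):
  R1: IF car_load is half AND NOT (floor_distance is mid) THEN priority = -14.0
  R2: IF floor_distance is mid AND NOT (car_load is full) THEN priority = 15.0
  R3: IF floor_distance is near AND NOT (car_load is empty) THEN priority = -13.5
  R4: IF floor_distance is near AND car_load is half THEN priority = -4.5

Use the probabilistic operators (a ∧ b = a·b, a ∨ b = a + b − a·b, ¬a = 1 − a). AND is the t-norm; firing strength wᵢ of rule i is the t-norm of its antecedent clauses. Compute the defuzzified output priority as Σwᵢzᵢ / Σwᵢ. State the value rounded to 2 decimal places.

-11.29

R1 (z=-14.0): half=0.57, ¬mid=1−0.06=0.94; AND[a·b] → w = 0.5358
R2 (z=15.0): mid=0.06, ¬full=1−0.90=0.10; AND[a·b] → w = 0.0060
R3 (z=-13.5): near=0.36, ¬empty=1−0.88=0.12; AND[a·b] → w = 0.0432
R4 (z=-4.5): near=0.36, half=0.57; AND[a·b] → w = 0.2052
Weighted average = (0.5358·-14.0 + 0.0060·15.0 + 0.0432·-13.5 + 0.2052·-4.5) / (0.5358 + 0.0060 + 0.0432 + 0.2052)
  = -8.9178 / 0.7902 = -11.29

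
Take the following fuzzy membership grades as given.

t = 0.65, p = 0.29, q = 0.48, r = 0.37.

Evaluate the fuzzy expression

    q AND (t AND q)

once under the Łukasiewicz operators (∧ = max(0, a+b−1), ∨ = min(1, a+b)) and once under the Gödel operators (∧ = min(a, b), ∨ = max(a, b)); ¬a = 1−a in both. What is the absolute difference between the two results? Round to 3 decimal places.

0.480

Under Łukasiewicz:
  t AND q = max(0, a+b−1) on (0.65, 0.48) = 0.13
  q AND (t AND q) = max(0, a+b−1) on (0.48, 0.13) = 0.00
  → value = 0.0000
Under Gödel:
  t AND q = min(a, b) on (0.65, 0.48) = 0.48
  q AND (t AND q) = min(a, b) on (0.48, 0.48) = 0.48
  → value = 0.4800
|0.0000 − 0.4800| = 0.480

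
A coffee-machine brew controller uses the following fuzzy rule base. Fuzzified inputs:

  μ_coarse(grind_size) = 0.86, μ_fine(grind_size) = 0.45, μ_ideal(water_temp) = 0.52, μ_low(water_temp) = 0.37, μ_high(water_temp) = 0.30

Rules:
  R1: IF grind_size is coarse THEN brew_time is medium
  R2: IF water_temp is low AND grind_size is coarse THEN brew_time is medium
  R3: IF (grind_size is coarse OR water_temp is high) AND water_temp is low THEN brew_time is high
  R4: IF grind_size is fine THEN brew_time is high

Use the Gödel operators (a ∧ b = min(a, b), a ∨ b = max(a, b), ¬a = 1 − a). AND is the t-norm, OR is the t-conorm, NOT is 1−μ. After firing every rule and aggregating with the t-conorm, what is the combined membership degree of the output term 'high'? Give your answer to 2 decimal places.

0.45

R1: coarse=0.86 → w = 0.86
R2: low=0.37, coarse=0.86; AND[min(a, b)] → w = 0.37
R3: (coarse=0.86 OR high=0.30) = 0.86; AND[min(a, b)] with low=0.37 → w = 0.37
R4: fine=0.45 → w = 0.45
Rules with consequent 'high': {R3, R4} → strengths 0.37, 0.45
Aggregate via t-conorm [max(a, b)]: 0.45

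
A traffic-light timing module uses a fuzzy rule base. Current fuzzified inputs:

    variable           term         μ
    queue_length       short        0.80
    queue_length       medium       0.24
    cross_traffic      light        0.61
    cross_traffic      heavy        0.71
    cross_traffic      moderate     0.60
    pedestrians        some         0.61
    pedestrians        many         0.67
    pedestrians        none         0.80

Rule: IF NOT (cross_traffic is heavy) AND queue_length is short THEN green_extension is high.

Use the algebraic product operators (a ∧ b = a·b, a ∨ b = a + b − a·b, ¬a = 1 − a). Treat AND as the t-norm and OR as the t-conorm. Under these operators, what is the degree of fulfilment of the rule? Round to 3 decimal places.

firing strength: ¬heavy=1−0.71=0.29, short=0.80; AND[a·b] → w = 0.2320

0.232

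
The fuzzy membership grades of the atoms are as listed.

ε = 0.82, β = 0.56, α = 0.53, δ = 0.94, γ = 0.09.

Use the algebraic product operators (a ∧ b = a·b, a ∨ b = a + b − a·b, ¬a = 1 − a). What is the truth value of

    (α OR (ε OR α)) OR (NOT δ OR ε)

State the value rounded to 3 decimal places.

ε OR α = a + b − a·b on (0.8200, 0.5300) = 0.9154
α OR (ε OR α) = a + b − a·b on (0.5300, 0.9154) = 0.9602
NOT δ = 1 − 0.9400 = 0.0600
NOT δ OR ε = a + b − a·b on (0.0600, 0.8200) = 0.8308
(α OR (ε OR α)) OR (NOT δ OR ε) = a + b − a·b on (0.9602, 0.8308) = 0.9933

0.993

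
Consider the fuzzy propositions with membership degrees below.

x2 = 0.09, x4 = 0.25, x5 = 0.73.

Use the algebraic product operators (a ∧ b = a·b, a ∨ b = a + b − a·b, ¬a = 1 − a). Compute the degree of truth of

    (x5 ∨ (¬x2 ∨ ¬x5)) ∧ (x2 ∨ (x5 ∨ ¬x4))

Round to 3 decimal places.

¬x2 = 1 − 0.0900 = 0.9100
¬x5 = 1 − 0.7300 = 0.2700
¬x2 ∨ ¬x5 = a + b − a·b on (0.9100, 0.2700) = 0.9343
x5 ∨ (¬x2 ∨ ¬x5) = a + b − a·b on (0.7300, 0.9343) = 0.9823
¬x4 = 1 − 0.2500 = 0.7500
x5 ∨ ¬x4 = a + b − a·b on (0.7300, 0.7500) = 0.9325
x2 ∨ (x5 ∨ ¬x4) = a + b − a·b on (0.0900, 0.9325) = 0.9386
(x5 ∨ (¬x2 ∨ ¬x5)) ∧ (x2 ∨ (x5 ∨ ¬x4)) = a·b on (0.9823, 0.9386) = 0.9219

0.922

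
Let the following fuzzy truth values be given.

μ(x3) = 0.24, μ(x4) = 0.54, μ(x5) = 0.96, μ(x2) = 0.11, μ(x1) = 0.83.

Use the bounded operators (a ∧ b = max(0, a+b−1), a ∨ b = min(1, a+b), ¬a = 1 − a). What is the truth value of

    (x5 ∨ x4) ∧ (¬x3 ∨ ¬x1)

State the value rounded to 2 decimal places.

x5 ∨ x4 = min(1, a+b) on (0.96, 0.54) = 1.00
¬x3 = 1 − 0.24 = 0.76
¬x1 = 1 − 0.83 = 0.17
¬x3 ∨ ¬x1 = min(1, a+b) on (0.76, 0.17) = 0.93
(x5 ∨ x4) ∧ (¬x3 ∨ ¬x1) = max(0, a+b−1) on (1.00, 0.93) = 0.93

0.93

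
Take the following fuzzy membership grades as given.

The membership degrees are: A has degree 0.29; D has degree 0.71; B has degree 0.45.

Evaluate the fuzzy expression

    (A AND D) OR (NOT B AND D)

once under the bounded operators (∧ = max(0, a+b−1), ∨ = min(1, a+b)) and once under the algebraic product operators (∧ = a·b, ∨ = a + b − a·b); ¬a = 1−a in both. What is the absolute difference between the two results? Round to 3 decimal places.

Under bounded:
  A AND D = max(0, a+b−1) on (0.29, 0.71) = 0.00
  NOT B = 1 − 0.45 = 0.55
  NOT B AND D = max(0, a+b−1) on (0.55, 0.71) = 0.26
  (A AND D) OR (NOT B AND D) = min(1, a+b) on (0.00, 0.26) = 0.26
  → value = 0.2600
Under algebraic product:
  A AND D = a·b on (0.2900, 0.7100) = 0.2059
  NOT B = 1 − 0.4500 = 0.5500
  NOT B AND D = a·b on (0.5500, 0.7100) = 0.3905
  (A AND D) OR (NOT B AND D) = a + b − a·b on (0.2059, 0.3905) = 0.5160
  → value = 0.5160
|0.2600 − 0.5160| = 0.256

0.256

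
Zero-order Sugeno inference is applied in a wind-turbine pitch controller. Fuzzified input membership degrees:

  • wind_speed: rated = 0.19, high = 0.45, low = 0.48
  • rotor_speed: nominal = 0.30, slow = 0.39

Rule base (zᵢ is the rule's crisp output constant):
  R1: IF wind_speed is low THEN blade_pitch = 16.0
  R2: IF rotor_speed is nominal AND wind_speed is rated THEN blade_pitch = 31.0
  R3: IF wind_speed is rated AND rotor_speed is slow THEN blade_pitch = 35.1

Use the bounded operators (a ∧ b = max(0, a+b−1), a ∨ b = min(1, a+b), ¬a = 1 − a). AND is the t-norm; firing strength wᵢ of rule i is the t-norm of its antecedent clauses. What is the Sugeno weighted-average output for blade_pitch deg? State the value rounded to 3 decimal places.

16.000

R1 (z=16.0): low=0.48 → w = 0.48
R2 (z=31.0): nominal=0.30, rated=0.19; AND[max(0, a+b−1)] → w = 0.00
R3 (z=35.1): rated=0.19, slow=0.39; AND[max(0, a+b−1)] → w = 0.00
Weighted average = (0.48·16.0 + 0.00·31.0 + 0.00·35.1) / (0.48 + 0.00 + 0.00)
  = 7.6800 / 0.4800 = 16.000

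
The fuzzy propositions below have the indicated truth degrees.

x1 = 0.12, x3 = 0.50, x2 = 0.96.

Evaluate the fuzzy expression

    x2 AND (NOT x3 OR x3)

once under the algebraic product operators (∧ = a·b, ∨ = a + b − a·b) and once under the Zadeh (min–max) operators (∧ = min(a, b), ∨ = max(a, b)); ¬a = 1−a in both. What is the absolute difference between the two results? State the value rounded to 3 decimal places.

0.220

Under algebraic product:
  NOT x3 = 1 − 0.5000 = 0.5000
  NOT x3 OR x3 = a + b − a·b on (0.5000, 0.5000) = 0.7500
  x2 AND (NOT x3 OR x3) = a·b on (0.9600, 0.7500) = 0.7200
  → value = 0.7200
Under Zadeh (min–max):
  NOT x3 = 1 − 0.50 = 0.50
  NOT x3 OR x3 = max(a, b) on (0.50, 0.50) = 0.50
  x2 AND (NOT x3 OR x3) = min(a, b) on (0.96, 0.50) = 0.50
  → value = 0.5000
|0.7200 − 0.5000| = 0.220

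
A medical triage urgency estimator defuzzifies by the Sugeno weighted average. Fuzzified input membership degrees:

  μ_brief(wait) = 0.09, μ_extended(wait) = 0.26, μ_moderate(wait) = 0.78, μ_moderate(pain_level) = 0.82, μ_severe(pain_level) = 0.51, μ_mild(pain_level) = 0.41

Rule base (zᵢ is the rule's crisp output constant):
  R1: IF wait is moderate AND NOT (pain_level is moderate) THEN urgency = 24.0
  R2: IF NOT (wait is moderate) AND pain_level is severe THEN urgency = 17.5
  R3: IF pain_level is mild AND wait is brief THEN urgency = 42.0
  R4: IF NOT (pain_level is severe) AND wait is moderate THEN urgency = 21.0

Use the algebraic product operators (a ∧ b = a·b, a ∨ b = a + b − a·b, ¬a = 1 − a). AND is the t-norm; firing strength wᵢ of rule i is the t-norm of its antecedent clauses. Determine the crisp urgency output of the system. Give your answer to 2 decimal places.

22.20

R1 (z=24.0): moderate=0.78, ¬moderate=1−0.82=0.18; AND[a·b] → w = 0.1404
R2 (z=17.5): ¬moderate=1−0.78=0.22, severe=0.51; AND[a·b] → w = 0.1122
R3 (z=42.0): mild=0.41, brief=0.09; AND[a·b] → w = 0.0369
R4 (z=21.0): ¬severe=1−0.51=0.49, moderate=0.78; AND[a·b] → w = 0.3822
Weighted average = (0.1404·24.0 + 0.1122·17.5 + 0.0369·42.0 + 0.3822·21.0) / (0.1404 + 0.1122 + 0.0369 + 0.3822)
  = 14.9091 / 0.6717 = 22.20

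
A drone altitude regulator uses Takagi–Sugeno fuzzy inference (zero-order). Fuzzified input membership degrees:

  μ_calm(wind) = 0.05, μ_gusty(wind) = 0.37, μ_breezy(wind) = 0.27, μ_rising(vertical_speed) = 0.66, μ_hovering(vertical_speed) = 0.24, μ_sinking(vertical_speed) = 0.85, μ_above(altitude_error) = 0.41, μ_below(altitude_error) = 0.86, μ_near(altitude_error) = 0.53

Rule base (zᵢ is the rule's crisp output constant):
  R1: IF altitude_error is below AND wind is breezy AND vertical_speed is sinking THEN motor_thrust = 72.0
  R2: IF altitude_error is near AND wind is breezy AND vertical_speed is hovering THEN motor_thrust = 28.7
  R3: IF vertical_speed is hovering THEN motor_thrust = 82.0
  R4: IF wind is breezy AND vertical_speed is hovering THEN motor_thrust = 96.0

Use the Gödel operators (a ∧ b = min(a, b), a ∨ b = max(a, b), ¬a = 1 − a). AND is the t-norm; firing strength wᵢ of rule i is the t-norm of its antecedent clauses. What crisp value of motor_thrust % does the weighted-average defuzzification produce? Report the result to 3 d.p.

R1 (z=72.0): below=0.86, breezy=0.27, sinking=0.85; AND[min(a, b)] → w = 0.27
R2 (z=28.7): near=0.53, breezy=0.27, hovering=0.24; AND[min(a, b)] → w = 0.24
R3 (z=82.0): hovering=0.24 → w = 0.24
R4 (z=96.0): breezy=0.27, hovering=0.24; AND[min(a, b)] → w = 0.24
Weighted average = (0.27·72.0 + 0.24·28.7 + 0.24·82.0 + 0.24·96.0) / (0.27 + 0.24 + 0.24 + 0.24)
  = 69.0480 / 0.9900 = 69.745

69.745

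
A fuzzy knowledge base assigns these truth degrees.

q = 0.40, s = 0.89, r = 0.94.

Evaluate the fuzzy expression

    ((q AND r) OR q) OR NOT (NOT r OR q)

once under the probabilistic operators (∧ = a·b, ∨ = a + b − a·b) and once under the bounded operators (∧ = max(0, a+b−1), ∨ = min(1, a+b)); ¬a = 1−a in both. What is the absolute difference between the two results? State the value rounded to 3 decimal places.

0.163

Under probabilistic:
  q AND r = a·b on (0.4000, 0.9400) = 0.3760
  (q AND r) OR q = a + b − a·b on (0.3760, 0.4000) = 0.6256
  NOT r = 1 − 0.9400 = 0.0600
  NOT r OR q = a + b − a·b on (0.0600, 0.4000) = 0.4360
  NOT (NOT r OR q) = 1 − 0.4360 = 0.5640
  ((q AND r) OR q) OR NOT (NOT r OR q) = a + b − a·b on (0.6256, 0.5640) = 0.8368
  → value = 0.8368
Under bounded:
  q AND r = max(0, a+b−1) on (0.40, 0.94) = 0.34
  (q AND r) OR q = min(1, a+b) on (0.34, 0.40) = 0.74
  NOT r = 1 − 0.94 = 0.06
  NOT r OR q = min(1, a+b) on (0.06, 0.40) = 0.46
  NOT (NOT r OR q) = 1 − 0.46 = 0.54
  ((q AND r) OR q) OR NOT (NOT r OR q) = min(1, a+b) on (0.74, 0.54) = 1.00
  → value = 1.0000
|0.8368 − 1.0000| = 0.163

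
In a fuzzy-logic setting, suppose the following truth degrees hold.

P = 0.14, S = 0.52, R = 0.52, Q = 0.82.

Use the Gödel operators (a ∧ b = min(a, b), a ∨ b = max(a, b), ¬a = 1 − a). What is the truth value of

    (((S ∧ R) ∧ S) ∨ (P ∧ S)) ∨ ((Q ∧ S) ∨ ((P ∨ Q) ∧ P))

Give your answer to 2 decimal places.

S ∧ R = min(a, b) on (0.52, 0.52) = 0.52
(S ∧ R) ∧ S = min(a, b) on (0.52, 0.52) = 0.52
P ∧ S = min(a, b) on (0.14, 0.52) = 0.14
((S ∧ R) ∧ S) ∨ (P ∧ S) = max(a, b) on (0.52, 0.14) = 0.52
Q ∧ S = min(a, b) on (0.82, 0.52) = 0.52
P ∨ Q = max(a, b) on (0.14, 0.82) = 0.82
(P ∨ Q) ∧ P = min(a, b) on (0.82, 0.14) = 0.14
(Q ∧ S) ∨ ((P ∨ Q) ∧ P) = max(a, b) on (0.52, 0.14) = 0.52
(((S ∧ R) ∧ S) ∨ (P ∧ S)) ∨ ((Q ∧ S) ∨ ((P ∨ Q) ∧ P)) = max(a, b) on (0.52, 0.52) = 0.52

0.52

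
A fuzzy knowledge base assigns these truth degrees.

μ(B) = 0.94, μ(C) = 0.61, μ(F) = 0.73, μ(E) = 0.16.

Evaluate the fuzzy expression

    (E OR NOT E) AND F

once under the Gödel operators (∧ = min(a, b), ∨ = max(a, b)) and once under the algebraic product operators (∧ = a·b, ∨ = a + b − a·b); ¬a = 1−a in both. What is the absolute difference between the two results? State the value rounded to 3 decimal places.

Under Gödel:
  NOT E = 1 − 0.16 = 0.84
  E OR NOT E = max(a, b) on (0.16, 0.84) = 0.84
  (E OR NOT E) AND F = min(a, b) on (0.84, 0.73) = 0.73
  → value = 0.7300
Under algebraic product:
  NOT E = 1 − 0.1600 = 0.8400
  E OR NOT E = a + b − a·b on (0.1600, 0.8400) = 0.8656
  (E OR NOT E) AND F = a·b on (0.8656, 0.7300) = 0.6319
  → value = 0.6319
|0.7300 − 0.6319| = 0.098

0.098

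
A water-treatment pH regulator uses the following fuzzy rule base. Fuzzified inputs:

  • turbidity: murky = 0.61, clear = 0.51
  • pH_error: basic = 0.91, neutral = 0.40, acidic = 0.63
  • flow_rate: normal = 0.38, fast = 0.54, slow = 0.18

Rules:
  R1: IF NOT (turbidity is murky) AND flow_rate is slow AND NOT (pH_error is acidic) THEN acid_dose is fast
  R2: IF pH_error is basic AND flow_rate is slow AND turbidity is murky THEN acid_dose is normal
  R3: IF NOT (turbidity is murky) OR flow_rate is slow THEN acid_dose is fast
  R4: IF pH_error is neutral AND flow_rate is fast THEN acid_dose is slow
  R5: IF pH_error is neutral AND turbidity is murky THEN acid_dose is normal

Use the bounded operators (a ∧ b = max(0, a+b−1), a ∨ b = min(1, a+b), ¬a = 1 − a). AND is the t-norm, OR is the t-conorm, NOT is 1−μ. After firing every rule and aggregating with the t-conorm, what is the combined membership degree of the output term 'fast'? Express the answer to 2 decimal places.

0.57

R1: ¬murky=1−0.61=0.39, slow=0.18, ¬acidic=1−0.63=0.37; AND[max(0, a+b−1)] → w = 0.00
R2: basic=0.91, slow=0.18, murky=0.61; AND[max(0, a+b−1)] → w = 0.00
R3: ¬murky=1−0.61=0.39, slow=0.18; OR[min(1, a+b)] → w = 0.57
R4: neutral=0.40, fast=0.54; AND[max(0, a+b−1)] → w = 0.00
R5: neutral=0.40, murky=0.61; AND[max(0, a+b−1)] → w = 0.01
Rules with consequent 'fast': {R1, R3} → strengths 0.00, 0.57
Aggregate via t-conorm [min(1, a+b)]: 0.57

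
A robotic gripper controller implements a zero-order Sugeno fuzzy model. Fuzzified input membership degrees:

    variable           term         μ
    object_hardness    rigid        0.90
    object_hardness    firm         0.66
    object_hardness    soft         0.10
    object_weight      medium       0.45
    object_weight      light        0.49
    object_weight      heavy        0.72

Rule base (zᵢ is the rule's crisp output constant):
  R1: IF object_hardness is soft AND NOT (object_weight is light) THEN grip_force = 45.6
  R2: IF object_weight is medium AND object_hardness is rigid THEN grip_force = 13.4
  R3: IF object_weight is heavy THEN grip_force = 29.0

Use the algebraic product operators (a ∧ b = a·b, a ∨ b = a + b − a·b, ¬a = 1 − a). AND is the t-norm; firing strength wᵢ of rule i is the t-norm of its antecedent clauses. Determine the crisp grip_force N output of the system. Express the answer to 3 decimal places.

24.347

R1 (z=45.6): soft=0.10, ¬light=1−0.49=0.51; AND[a·b] → w = 0.0510
R2 (z=13.4): medium=0.45, rigid=0.90; AND[a·b] → w = 0.4050
R3 (z=29.0): heavy=0.72 → w = 0.7200
Weighted average = (0.0510·45.6 + 0.4050·13.4 + 0.7200·29.0) / (0.0510 + 0.4050 + 0.7200)
  = 28.6326 / 1.1760 = 24.347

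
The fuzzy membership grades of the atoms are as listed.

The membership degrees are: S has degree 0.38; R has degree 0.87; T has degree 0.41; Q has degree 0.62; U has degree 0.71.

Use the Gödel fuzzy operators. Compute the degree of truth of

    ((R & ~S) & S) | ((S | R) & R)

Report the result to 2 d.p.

0.87

~S = 1 − 0.38 = 0.62
R & ~S = min(a, b) on (0.87, 0.62) = 0.62
(R & ~S) & S = min(a, b) on (0.62, 0.38) = 0.38
S | R = max(a, b) on (0.38, 0.87) = 0.87
(S | R) & R = min(a, b) on (0.87, 0.87) = 0.87
((R & ~S) & S) | ((S | R) & R) = max(a, b) on (0.38, 0.87) = 0.87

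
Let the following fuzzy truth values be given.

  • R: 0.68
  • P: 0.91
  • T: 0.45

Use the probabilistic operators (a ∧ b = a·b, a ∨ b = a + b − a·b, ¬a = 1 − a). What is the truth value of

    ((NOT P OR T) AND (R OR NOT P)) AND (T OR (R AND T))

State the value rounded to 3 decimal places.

NOT P = 1 − 0.9100 = 0.0900
NOT P OR T = a + b − a·b on (0.0900, 0.4500) = 0.4995
NOT P = 1 − 0.9100 = 0.0900
R OR NOT P = a + b − a·b on (0.6800, 0.0900) = 0.7088
(NOT P OR T) AND (R OR NOT P) = a·b on (0.4995, 0.7088) = 0.3540
R AND T = a·b on (0.6800, 0.4500) = 0.3060
T OR (R AND T) = a + b − a·b on (0.4500, 0.3060) = 0.6183
((NOT P OR T) AND (R OR NOT P)) AND (T OR (R AND T)) = a·b on (0.3540, 0.6183) = 0.2189

0.219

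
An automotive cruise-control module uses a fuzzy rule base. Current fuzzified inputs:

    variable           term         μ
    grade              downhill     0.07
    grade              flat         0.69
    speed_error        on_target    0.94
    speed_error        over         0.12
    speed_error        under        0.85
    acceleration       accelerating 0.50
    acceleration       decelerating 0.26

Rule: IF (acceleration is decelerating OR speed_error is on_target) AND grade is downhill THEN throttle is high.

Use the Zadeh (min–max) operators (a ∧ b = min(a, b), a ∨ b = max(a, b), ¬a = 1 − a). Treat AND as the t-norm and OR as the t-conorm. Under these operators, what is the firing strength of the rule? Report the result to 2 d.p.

0.07

firing strength: (decelerating=0.26 OR on_target=0.94) = 0.94; AND[min(a, b)] with downhill=0.07 → w = 0.07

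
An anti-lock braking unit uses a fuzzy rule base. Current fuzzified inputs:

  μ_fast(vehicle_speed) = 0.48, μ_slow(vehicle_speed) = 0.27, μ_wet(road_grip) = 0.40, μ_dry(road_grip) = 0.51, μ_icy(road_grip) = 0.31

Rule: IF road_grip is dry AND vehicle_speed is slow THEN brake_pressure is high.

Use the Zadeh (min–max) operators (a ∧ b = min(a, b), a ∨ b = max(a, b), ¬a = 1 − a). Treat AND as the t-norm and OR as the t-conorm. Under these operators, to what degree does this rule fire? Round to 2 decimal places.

firing strength: dry=0.51, slow=0.27; AND[min(a, b)] → w = 0.27

0.27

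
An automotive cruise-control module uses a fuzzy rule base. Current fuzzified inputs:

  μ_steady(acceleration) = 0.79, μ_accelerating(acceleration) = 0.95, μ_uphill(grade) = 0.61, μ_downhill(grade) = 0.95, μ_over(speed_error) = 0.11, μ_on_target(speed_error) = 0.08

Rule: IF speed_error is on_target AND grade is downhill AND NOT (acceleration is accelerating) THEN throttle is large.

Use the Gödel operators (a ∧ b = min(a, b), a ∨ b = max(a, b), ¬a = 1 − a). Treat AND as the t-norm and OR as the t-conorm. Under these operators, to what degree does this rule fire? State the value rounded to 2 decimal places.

0.05

firing strength: on_target=0.08, downhill=0.95, ¬accelerating=1−0.95=0.05; AND[min(a, b)] → w = 0.05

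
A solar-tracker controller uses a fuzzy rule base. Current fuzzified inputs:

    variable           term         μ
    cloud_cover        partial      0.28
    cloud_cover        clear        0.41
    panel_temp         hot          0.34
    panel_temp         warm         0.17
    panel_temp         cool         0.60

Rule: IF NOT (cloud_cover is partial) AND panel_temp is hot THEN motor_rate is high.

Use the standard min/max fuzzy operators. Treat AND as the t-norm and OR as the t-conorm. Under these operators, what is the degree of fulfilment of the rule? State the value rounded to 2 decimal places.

0.34

firing strength: ¬partial=1−0.28=0.72, hot=0.34; AND[min(a, b)] → w = 0.34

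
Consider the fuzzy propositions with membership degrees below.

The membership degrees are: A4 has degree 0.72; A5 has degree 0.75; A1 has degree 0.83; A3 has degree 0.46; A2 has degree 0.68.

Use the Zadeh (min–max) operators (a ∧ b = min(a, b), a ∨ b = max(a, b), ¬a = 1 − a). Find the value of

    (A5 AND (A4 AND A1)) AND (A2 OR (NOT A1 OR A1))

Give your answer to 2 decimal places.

A4 AND A1 = min(a, b) on (0.72, 0.83) = 0.72
A5 AND (A4 AND A1) = min(a, b) on (0.75, 0.72) = 0.72
NOT A1 = 1 − 0.83 = 0.17
NOT A1 OR A1 = max(a, b) on (0.17, 0.83) = 0.83
A2 OR (NOT A1 OR A1) = max(a, b) on (0.68, 0.83) = 0.83
(A5 AND (A4 AND A1)) AND (A2 OR (NOT A1 OR A1)) = min(a, b) on (0.72, 0.83) = 0.72

0.72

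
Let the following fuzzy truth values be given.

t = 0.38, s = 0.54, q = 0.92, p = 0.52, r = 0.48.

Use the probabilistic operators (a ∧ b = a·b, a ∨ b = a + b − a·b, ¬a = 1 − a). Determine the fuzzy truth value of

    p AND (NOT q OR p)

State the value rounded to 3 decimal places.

NOT q = 1 − 0.9200 = 0.0800
NOT q OR p = a + b − a·b on (0.0800, 0.5200) = 0.5584
p AND (NOT q OR p) = a·b on (0.5200, 0.5584) = 0.2904

0.290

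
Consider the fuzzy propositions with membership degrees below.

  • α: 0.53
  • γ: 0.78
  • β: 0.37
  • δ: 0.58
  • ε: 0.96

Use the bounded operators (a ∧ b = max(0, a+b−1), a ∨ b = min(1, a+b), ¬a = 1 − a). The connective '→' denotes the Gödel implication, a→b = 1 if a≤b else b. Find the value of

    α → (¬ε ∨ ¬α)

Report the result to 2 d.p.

0.51

¬ε = 1 − 0.96 = 0.04
¬α = 1 − 0.53 = 0.47
¬ε ∨ ¬α = min(1, a+b) on (0.04, 0.47) = 0.51
α → (¬ε ∨ ¬α)  [Gödel: 1 if a≤b else b] with a=0.53, b=0.51 → 0.51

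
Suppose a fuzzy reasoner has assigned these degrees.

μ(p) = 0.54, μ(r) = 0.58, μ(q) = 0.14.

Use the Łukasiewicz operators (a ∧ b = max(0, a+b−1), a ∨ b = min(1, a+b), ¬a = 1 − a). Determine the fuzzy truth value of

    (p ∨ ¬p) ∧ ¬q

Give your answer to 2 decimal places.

¬p = 1 − 0.54 = 0.46
p ∨ ¬p = min(1, a+b) on (0.54, 0.46) = 1.00
¬q = 1 − 0.14 = 0.86
(p ∨ ¬p) ∧ ¬q = max(0, a+b−1) on (1.00, 0.86) = 0.86

0.86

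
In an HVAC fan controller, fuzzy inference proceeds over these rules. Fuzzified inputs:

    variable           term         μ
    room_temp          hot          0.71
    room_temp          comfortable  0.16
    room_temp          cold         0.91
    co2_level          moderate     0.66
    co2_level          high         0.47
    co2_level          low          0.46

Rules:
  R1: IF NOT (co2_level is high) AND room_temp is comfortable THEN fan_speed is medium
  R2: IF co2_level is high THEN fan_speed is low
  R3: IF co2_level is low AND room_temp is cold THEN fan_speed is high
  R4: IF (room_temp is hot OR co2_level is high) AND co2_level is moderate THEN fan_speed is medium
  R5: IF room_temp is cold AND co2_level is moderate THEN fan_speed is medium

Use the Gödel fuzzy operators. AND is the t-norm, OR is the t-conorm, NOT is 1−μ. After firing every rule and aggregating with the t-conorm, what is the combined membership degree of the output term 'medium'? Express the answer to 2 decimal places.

R1: ¬high=1−0.47=0.53, comfortable=0.16; AND[min(a, b)] → w = 0.16
R2: high=0.47 → w = 0.47
R3: low=0.46, cold=0.91; AND[min(a, b)] → w = 0.46
R4: (hot=0.71 OR high=0.47) = 0.71; AND[min(a, b)] with moderate=0.66 → w = 0.66
R5: cold=0.91, moderate=0.66; AND[min(a, b)] → w = 0.66
Rules with consequent 'medium': {R1, R4, R5} → strengths 0.16, 0.66, 0.66
Aggregate via t-conorm [max(a, b)]: 0.66

0.66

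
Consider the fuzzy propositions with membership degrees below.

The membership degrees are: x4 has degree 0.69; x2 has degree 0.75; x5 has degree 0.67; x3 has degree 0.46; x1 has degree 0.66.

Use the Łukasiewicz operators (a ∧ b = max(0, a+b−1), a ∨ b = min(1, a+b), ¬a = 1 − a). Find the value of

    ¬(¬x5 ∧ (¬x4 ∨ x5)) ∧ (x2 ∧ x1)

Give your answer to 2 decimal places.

0.10

¬x5 = 1 − 0.67 = 0.33
¬x4 = 1 − 0.69 = 0.31
¬x4 ∨ x5 = min(1, a+b) on (0.31, 0.67) = 0.98
¬x5 ∧ (¬x4 ∨ x5) = max(0, a+b−1) on (0.33, 0.98) = 0.31
¬(¬x5 ∧ (¬x4 ∨ x5)) = 1 − 0.31 = 0.69
x2 ∧ x1 = max(0, a+b−1) on (0.75, 0.66) = 0.41
¬(¬x5 ∧ (¬x4 ∨ x5)) ∧ (x2 ∧ x1) = max(0, a+b−1) on (0.69, 0.41) = 0.10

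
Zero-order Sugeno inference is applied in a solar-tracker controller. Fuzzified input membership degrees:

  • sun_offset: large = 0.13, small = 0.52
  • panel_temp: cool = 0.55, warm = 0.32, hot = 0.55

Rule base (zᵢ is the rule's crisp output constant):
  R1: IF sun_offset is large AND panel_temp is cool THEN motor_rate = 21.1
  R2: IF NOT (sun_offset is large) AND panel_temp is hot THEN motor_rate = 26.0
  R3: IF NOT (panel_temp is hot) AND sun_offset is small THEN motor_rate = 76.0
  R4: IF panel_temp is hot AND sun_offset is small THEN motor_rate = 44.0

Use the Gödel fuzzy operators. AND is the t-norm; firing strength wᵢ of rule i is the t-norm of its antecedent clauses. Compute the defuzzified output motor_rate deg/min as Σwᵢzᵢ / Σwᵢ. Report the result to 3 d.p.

44.923

R1 (z=21.1): large=0.13, cool=0.55; AND[min(a, b)] → w = 0.13
R2 (z=26.0): ¬large=1−0.13=0.87, hot=0.55; AND[min(a, b)] → w = 0.55
R3 (z=76.0): ¬hot=1−0.55=0.45, small=0.52; AND[min(a, b)] → w = 0.45
R4 (z=44.0): hot=0.55, small=0.52; AND[min(a, b)] → w = 0.52
Weighted average = (0.13·21.1 + 0.55·26.0 + 0.45·76.0 + 0.52·44.0) / (0.13 + 0.55 + 0.45 + 0.52)
  = 74.1230 / 1.6500 = 44.923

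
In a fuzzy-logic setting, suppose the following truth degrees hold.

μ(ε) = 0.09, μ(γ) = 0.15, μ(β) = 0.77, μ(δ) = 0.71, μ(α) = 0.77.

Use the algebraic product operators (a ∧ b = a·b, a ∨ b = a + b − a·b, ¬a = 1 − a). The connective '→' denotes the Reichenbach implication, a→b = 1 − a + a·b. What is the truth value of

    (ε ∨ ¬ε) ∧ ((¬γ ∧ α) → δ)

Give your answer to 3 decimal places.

0.744

¬ε = 1 − 0.0900 = 0.9100
ε ∨ ¬ε = a + b − a·b on (0.0900, 0.9100) = 0.9181
¬γ = 1 − 0.1500 = 0.8500
¬γ ∧ α = a·b on (0.8500, 0.7700) = 0.6545
(¬γ ∧ α) → δ  [Reichenbach: 1 − a + a·b] with a=0.6545, b=0.7100 → 0.8102
(ε ∨ ¬ε) ∧ ((¬γ ∧ α) → δ) = a·b on (0.9181, 0.8102) = 0.7438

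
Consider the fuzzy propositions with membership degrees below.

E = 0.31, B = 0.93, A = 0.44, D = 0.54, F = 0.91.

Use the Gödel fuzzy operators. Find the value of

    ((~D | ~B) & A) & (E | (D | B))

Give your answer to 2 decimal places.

~D = 1 − 0.54 = 0.46
~B = 1 − 0.93 = 0.07
~D | ~B = max(a, b) on (0.46, 0.07) = 0.46
(~D | ~B) & A = min(a, b) on (0.46, 0.44) = 0.44
D | B = max(a, b) on (0.54, 0.93) = 0.93
E | (D | B) = max(a, b) on (0.31, 0.93) = 0.93
((~D | ~B) & A) & (E | (D | B)) = min(a, b) on (0.44, 0.93) = 0.44

0.44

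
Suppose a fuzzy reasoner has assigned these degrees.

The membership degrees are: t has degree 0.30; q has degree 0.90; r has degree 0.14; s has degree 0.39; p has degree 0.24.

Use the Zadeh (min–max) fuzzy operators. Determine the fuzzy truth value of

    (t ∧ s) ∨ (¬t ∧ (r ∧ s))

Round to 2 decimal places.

0.30

t ∧ s = min(a, b) on (0.30, 0.39) = 0.30
¬t = 1 − 0.30 = 0.70
r ∧ s = min(a, b) on (0.14, 0.39) = 0.14
¬t ∧ (r ∧ s) = min(a, b) on (0.70, 0.14) = 0.14
(t ∧ s) ∨ (¬t ∧ (r ∧ s)) = max(a, b) on (0.30, 0.14) = 0.30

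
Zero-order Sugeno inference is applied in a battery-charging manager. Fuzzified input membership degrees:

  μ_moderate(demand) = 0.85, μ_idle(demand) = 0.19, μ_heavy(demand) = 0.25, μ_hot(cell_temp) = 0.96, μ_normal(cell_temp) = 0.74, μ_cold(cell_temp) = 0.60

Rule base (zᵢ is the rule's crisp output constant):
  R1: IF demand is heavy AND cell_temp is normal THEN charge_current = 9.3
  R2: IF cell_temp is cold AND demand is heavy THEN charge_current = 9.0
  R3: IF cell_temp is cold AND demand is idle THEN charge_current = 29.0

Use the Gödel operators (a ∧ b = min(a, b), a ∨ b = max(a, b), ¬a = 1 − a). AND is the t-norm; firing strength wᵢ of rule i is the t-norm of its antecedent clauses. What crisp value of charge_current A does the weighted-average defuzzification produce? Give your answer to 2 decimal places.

R1 (z=9.3): heavy=0.25, normal=0.74; AND[min(a, b)] → w = 0.25
R2 (z=9.0): cold=0.60, heavy=0.25; AND[min(a, b)] → w = 0.25
R3 (z=29.0): cold=0.60, idle=0.19; AND[min(a, b)] → w = 0.19
Weighted average = (0.25·9.3 + 0.25·9.0 + 0.19·29.0) / (0.25 + 0.25 + 0.19)
  = 10.0850 / 0.6900 = 14.62

14.62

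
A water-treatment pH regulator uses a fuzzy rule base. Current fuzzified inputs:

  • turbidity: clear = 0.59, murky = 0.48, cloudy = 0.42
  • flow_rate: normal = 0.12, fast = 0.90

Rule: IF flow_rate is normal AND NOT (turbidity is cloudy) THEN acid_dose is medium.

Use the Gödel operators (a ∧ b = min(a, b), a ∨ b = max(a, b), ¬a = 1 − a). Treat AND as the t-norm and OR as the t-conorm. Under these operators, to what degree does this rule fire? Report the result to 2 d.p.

firing strength: normal=0.12, ¬cloudy=1−0.42=0.58; AND[min(a, b)] → w = 0.12

0.12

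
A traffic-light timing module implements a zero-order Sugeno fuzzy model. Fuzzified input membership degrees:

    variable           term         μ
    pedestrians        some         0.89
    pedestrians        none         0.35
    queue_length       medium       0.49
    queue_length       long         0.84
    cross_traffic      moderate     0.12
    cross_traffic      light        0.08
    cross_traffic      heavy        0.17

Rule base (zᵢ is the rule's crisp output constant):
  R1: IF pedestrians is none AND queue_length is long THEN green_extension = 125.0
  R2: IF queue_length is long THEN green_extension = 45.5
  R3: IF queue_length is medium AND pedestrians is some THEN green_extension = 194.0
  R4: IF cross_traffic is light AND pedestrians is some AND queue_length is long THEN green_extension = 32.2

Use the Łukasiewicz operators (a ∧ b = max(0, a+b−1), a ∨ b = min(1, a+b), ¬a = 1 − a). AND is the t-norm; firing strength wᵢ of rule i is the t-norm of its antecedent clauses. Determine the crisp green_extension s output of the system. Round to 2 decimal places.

R1 (z=125.0): none=0.35, long=0.84; AND[max(0, a+b−1)] → w = 0.19
R2 (z=45.5): long=0.84 → w = 0.84
R3 (z=194.0): medium=0.49, some=0.89; AND[max(0, a+b−1)] → w = 0.38
R4 (z=32.2): light=0.08, some=0.89, long=0.84; AND[max(0, a+b−1)] → w = 0.00
Weighted average = (0.19·125.0 + 0.84·45.5 + 0.38·194.0 + 0.00·32.2) / (0.19 + 0.84 + 0.38 + 0.00)
  = 135.6900 / 1.4100 = 96.23

96.23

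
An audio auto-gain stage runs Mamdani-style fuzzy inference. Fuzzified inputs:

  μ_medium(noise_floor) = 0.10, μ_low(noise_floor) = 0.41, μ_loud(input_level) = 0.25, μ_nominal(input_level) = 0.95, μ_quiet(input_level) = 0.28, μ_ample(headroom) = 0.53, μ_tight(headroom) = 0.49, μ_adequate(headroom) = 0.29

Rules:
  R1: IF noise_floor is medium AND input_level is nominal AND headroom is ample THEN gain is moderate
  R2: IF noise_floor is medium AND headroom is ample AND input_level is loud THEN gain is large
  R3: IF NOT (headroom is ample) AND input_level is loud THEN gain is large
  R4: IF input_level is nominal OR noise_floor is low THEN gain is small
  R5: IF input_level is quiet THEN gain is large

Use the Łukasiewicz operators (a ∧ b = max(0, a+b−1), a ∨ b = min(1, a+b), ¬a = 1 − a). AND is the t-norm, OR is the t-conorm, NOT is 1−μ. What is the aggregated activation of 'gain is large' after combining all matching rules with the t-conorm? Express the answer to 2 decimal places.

R1: medium=0.10, nominal=0.95, ample=0.53; AND[max(0, a+b−1)] → w = 0.00
R2: medium=0.10, ample=0.53, loud=0.25; AND[max(0, a+b−1)] → w = 0.00
R3: ¬ample=1−0.53=0.47, loud=0.25; AND[max(0, a+b−1)] → w = 0.00
R4: nominal=0.95, low=0.41; OR[min(1, a+b)] → w = 1.00
R5: quiet=0.28 → w = 0.28
Rules with consequent 'large': {R2, R3, R5} → strengths 0.00, 0.00, 0.28
Aggregate via t-conorm [min(1, a+b)]: 0.28

0.28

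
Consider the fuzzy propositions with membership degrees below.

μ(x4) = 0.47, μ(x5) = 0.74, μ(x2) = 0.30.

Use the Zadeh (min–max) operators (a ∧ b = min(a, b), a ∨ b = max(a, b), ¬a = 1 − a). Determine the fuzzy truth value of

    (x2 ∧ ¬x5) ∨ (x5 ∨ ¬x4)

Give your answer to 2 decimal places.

0.74

¬x5 = 1 − 0.74 = 0.26
x2 ∧ ¬x5 = min(a, b) on (0.30, 0.26) = 0.26
¬x4 = 1 − 0.47 = 0.53
x5 ∨ ¬x4 = max(a, b) on (0.74, 0.53) = 0.74
(x2 ∧ ¬x5) ∨ (x5 ∨ ¬x4) = max(a, b) on (0.26, 0.74) = 0.74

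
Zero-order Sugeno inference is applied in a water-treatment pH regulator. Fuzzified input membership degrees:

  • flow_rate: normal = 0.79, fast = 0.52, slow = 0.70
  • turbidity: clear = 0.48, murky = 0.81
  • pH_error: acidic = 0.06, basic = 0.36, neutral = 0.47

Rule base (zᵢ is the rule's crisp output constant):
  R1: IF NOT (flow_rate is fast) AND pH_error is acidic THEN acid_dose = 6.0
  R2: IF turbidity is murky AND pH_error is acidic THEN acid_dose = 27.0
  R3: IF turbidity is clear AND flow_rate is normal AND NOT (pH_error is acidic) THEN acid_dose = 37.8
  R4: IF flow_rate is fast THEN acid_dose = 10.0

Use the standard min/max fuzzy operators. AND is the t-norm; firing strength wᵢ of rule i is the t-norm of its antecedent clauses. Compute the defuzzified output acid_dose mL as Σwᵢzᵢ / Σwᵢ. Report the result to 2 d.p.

R1 (z=6.0): ¬fast=1−0.52=0.48, acidic=0.06; AND[min(a, b)] → w = 0.06
R2 (z=27.0): murky=0.81, acidic=0.06; AND[min(a, b)] → w = 0.06
R3 (z=37.8): clear=0.48, normal=0.79, ¬acidic=1−0.06=0.94; AND[min(a, b)] → w = 0.48
R4 (z=10.0): fast=0.52 → w = 0.52
Weighted average = (0.06·6.0 + 0.06·27.0 + 0.48·37.8 + 0.52·10.0) / (0.06 + 0.06 + 0.48 + 0.52)
  = 25.3240 / 1.1200 = 22.61

22.61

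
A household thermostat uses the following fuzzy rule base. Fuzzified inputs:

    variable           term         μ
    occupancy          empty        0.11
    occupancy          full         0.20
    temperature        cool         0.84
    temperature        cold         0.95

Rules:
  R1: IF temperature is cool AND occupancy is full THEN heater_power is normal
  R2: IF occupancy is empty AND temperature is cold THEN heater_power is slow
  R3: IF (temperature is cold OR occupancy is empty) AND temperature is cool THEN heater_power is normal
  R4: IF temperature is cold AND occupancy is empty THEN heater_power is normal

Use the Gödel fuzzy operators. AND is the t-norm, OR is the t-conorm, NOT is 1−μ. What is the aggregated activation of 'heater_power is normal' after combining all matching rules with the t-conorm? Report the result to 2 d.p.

0.84

R1: cool=0.84, full=0.20; AND[min(a, b)] → w = 0.20
R2: empty=0.11, cold=0.95; AND[min(a, b)] → w = 0.11
R3: (cold=0.95 OR empty=0.11) = 0.95; AND[min(a, b)] with cool=0.84 → w = 0.84
R4: cold=0.95, empty=0.11; AND[min(a, b)] → w = 0.11
Rules with consequent 'normal': {R1, R3, R4} → strengths 0.20, 0.84, 0.11
Aggregate via t-conorm [max(a, b)]: 0.84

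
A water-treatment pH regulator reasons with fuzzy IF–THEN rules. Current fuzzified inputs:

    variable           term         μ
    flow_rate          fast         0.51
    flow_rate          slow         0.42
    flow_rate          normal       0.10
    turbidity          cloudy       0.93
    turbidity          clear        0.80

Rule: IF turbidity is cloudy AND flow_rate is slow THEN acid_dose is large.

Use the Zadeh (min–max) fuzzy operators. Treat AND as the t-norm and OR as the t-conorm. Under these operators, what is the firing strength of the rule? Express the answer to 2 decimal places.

0.42

firing strength: cloudy=0.93, slow=0.42; AND[min(a, b)] → w = 0.42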